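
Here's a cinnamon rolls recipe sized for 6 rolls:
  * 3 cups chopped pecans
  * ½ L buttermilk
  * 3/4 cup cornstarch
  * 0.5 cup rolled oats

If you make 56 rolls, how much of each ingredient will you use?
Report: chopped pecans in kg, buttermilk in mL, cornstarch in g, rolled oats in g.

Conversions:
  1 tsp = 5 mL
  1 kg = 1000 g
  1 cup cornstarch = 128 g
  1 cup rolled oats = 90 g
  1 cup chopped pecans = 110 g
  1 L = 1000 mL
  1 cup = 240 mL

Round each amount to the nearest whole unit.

Scaling factor: 56/6 = 28/3.
chopped pecans: 3 cup × 28/3 × 110 g/cup ÷ 1000 g/kg ≈ 3 kg
buttermilk: 0.5 L × 28/3 × 1000 mL/L ≈ 4667 mL
cornstarch: 0.75 cup × 28/3 × 128 g/cup = 896 g
rolled oats: 0.5 cup × 28/3 × 90 g/cup = 420 g

chopped pecans: 3 kg; buttermilk: 4667 mL; cornstarch: 896 g; rolled oats: 420 g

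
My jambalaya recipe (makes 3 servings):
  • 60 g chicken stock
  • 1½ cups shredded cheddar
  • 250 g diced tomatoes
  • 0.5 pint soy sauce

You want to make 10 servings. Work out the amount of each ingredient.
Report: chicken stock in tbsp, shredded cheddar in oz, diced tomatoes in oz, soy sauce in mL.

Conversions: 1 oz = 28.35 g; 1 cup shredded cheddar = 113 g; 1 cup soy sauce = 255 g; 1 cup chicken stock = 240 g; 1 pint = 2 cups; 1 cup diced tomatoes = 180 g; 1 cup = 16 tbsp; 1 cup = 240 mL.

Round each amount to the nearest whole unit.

chicken stock: 13 tbsp; shredded cheddar: 20 oz; diced tomatoes: 29 oz; soy sauce: 800 mL

Scaling factor: 10/3.
chicken stock: 60 g × 10/3 ÷ 240 g/cup × 16 tbsp/cup ≈ 13 tbsp
shredded cheddar: 1.5 cup × 10/3 × 113 g/cup ÷ 28.35 g/oz ≈ 20 oz
diced tomatoes: 250 g × 10/3 ÷ 28.35 g/oz ≈ 29 oz
soy sauce: 0.5 pint × 10/3 × 2 cup/pint × 240 mL/cup = 800 mL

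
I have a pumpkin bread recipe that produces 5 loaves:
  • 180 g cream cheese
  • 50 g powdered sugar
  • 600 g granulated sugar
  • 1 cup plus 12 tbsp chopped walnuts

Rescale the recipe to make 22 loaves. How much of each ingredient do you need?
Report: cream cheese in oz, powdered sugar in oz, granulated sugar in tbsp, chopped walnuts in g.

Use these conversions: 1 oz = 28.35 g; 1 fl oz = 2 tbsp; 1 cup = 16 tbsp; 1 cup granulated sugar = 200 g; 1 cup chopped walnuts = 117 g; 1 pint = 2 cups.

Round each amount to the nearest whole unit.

cream cheese: 28 oz; powdered sugar: 8 oz; granulated sugar: 211 tbsp; chopped walnuts: 901 g

Scaling factor: 22/5 = 4.4.
cream cheese: 180 g × 22/5 ÷ 28.35 g/oz ≈ 28 oz
powdered sugar: 50 g × 22/5 ÷ 28.35 g/oz ≈ 8 oz
granulated sugar: 600 g × 22/5 ÷ 200 g/cup × 16 tbsp/cup ≈ 211 tbsp
chopped walnuts: (1 cup + 12 tbsp = 1.75 cup) × 22/5 × 117 g/cup ≈ 901 g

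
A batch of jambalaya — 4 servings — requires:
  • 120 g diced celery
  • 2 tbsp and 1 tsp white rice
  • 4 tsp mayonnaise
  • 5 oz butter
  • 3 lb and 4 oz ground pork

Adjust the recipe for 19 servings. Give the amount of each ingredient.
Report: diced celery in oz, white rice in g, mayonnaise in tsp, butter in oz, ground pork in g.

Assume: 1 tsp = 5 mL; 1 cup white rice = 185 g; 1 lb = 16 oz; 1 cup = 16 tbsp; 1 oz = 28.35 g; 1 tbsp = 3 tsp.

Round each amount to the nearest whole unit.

Scaling factor: 19/4 = 4.75.
diced celery: 120 g × 19/4 ÷ 28.35 g/oz ≈ 20 oz
white rice: (2 tbsp + 1 tsp = 7/3 tbsp) × 19/4 ÷ 16 tbsp/cup × 185 g/cup ≈ 128 g
mayonnaise: 4 tsp × 19/4 = 19 tsp
butter: 5 oz × 19/4 ≈ 24 oz
ground pork: (3 lb + 4 oz = 3.25 lb) × 19/4 × 16 oz/lb × 28.35 g/oz ≈ 7002 g

diced celery: 20 oz; white rice: 128 g; mayonnaise: 19 tsp; butter: 24 oz; ground pork: 7002 g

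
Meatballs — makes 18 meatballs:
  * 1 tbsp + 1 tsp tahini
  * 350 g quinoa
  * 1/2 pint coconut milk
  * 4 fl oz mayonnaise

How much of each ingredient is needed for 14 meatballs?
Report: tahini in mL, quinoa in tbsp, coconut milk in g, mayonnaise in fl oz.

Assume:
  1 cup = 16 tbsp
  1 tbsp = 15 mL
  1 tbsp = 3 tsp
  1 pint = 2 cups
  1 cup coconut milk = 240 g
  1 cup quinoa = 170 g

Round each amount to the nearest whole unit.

Scaling factor: 14/18 = 7/9.
tahini: (1 tbsp + 1 tsp = 4/3 tbsp) × 7/9 × 15 mL/tbsp ≈ 16 mL
quinoa: 350 g × 7/9 ÷ 170 g/cup × 16 tbsp/cup ≈ 26 tbsp
coconut milk: 0.5 pint × 7/9 × 2 cup/pint × 240 g/cup ≈ 187 g
mayonnaise: 4 fl oz × 7/9 ≈ 3 fl oz

tahini: 16 mL; quinoa: 26 tbsp; coconut milk: 187 g; mayonnaise: 3 fl oz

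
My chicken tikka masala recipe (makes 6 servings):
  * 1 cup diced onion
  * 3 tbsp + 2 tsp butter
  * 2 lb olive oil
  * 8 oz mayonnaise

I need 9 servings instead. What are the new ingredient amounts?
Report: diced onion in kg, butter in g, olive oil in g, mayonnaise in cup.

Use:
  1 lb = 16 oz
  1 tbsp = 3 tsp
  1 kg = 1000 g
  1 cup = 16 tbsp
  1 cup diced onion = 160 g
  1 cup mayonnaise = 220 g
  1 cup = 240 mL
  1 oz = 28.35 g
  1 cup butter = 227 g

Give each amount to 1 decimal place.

Scaling factor: 9/6 = 3/2 = 1.5.
diced onion: 1 cup × 3/2 × 160 g/cup ÷ 1000 g/kg ≈ 0.2 kg
butter: (3 tbsp + 2 tsp = 11/3 tbsp) × 3/2 ÷ 16 tbsp/cup × 227 g/cup ≈ 78.0 g
olive oil: 2 lb × 3/2 × 16 oz/lb × 28.35 g/oz = 1360.8 g
mayonnaise: 8 oz × 3/2 × 28.35 g/oz ÷ 220 g/cup ≈ 1.5 cup

diced onion: 0.2 kg; butter: 78.0 g; olive oil: 1360.8 g; mayonnaise: 1.5 cup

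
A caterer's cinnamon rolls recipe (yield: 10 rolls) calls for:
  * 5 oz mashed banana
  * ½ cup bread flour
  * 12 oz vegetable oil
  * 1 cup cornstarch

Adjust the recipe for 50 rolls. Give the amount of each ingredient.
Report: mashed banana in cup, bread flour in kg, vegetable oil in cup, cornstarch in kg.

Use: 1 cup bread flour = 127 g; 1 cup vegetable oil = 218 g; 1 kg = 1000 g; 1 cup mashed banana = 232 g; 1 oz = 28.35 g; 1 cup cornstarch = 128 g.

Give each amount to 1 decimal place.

mashed banana: 3.1 cup; bread flour: 0.3 kg; vegetable oil: 7.8 cup; cornstarch: 0.6 kg

Scaling factor: 50/10 = 5.
mashed banana: 5 oz × 5 × 28.35 g/oz ÷ 232 g/cup ≈ 3.1 cup
bread flour: 0.5 cup × 5 × 127 g/cup ÷ 1000 g/kg ≈ 0.3 kg
vegetable oil: 12 oz × 5 × 28.35 g/oz ÷ 218 g/cup ≈ 7.8 cup
cornstarch: 1 cup × 5 × 128 g/cup ÷ 1000 g/kg ≈ 0.6 kg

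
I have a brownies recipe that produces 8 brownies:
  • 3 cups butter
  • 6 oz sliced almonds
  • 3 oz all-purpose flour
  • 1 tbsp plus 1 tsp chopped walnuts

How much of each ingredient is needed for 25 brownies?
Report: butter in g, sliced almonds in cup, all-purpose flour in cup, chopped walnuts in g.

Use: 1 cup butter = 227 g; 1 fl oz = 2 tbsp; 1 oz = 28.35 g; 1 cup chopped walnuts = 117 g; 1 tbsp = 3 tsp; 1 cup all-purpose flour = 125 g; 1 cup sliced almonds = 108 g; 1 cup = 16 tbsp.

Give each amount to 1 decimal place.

Scaling factor: 25/8 = 3.125.
butter: 3 cup × 25/8 × 227 g/cup ≈ 2128.1 g
sliced almonds: 6 oz × 25/8 × 28.35 g/oz ÷ 108 g/cup ≈ 4.9 cup
all-purpose flour: 3 oz × 25/8 × 28.35 g/oz ÷ 125 g/cup ≈ 2.1 cup
chopped walnuts: (1 tbsp + 1 tsp = 4/3 tbsp) × 25/8 ÷ 16 tbsp/cup × 117 g/cup ≈ 30.5 g

butter: 2128.1 g; sliced almonds: 4.9 cup; all-purpose flour: 2.1 cup; chopped walnuts: 30.5 g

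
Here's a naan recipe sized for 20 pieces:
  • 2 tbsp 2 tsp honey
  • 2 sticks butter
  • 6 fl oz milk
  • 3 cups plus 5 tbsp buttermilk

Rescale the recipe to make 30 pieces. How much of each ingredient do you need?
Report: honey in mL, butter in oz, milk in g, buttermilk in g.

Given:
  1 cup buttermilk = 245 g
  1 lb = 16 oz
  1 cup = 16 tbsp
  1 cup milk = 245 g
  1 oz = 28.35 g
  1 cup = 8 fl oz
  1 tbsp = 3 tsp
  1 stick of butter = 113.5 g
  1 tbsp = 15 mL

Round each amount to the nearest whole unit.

honey: 60 mL; butter: 12 oz; milk: 276 g; buttermilk: 1217 g

Scaling factor: 30/20 = 3/2 = 1.5.
honey: (2 tbsp + 2 tsp = 8/3 tbsp) × 3/2 × 15 mL/tbsp = 60 mL
butter: 2 stick × 3/2 × 113.5 g/stick ÷ 28.35 g/oz ≈ 12 oz
milk: 6 fl oz × 3/2 ÷ 8 fl oz/cup × 245 g/cup ≈ 276 g
buttermilk: (3 cup + 5 tbsp = 3.3125 cup) × 3/2 × 245 g/cup ≈ 1217 g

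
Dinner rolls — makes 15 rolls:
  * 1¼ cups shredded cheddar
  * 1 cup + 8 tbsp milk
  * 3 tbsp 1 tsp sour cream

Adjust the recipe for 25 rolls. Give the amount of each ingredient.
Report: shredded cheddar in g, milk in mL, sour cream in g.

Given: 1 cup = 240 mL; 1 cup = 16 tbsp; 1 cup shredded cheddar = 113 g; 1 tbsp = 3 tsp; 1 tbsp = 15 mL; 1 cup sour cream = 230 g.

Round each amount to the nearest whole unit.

Scaling factor: 25/15 = 5/3.
shredded cheddar: 1.25 cup × 5/3 × 113 g/cup ≈ 235 g
milk: (1 cup + 8 tbsp = 1.5 cup) × 5/3 × 240 mL/cup = 600 mL
sour cream: (3 tbsp + 1 tsp = 10/3 tbsp) × 5/3 ÷ 16 tbsp/cup × 230 g/cup ≈ 80 g

shredded cheddar: 235 g; milk: 600 mL; sour cream: 80 g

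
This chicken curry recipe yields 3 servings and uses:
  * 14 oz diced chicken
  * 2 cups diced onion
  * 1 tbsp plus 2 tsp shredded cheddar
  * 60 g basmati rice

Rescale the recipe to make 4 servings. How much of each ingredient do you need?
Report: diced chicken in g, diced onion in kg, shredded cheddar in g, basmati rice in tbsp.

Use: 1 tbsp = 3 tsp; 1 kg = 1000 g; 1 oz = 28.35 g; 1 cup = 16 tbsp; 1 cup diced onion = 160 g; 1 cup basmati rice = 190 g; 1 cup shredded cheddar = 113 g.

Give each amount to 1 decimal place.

Scaling factor: 4/3.
diced chicken: 14 oz × 4/3 × 28.35 g/oz = 529.2 g
diced onion: 2 cup × 4/3 × 160 g/cup ÷ 1000 g/kg ≈ 0.4 kg
shredded cheddar: (1 tbsp + 2 tsp = 5/3 tbsp) × 4/3 ÷ 16 tbsp/cup × 113 g/cup ≈ 15.7 g
basmati rice: 60 g × 4/3 ÷ 190 g/cup × 16 tbsp/cup ≈ 6.7 tbsp

diced chicken: 529.2 g; diced onion: 0.4 kg; shredded cheddar: 15.7 g; basmati rice: 6.7 tbsp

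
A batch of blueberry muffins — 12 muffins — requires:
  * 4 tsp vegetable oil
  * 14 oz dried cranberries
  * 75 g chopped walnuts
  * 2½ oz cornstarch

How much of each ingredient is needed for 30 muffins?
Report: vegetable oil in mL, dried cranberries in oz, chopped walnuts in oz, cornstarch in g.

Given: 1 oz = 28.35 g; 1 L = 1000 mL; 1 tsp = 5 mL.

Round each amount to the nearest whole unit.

vegetable oil: 50 mL; dried cranberries: 35 oz; chopped walnuts: 7 oz; cornstarch: 177 g

Scaling factor: 30/12 = 5/2 = 2.5.
vegetable oil: 4 tsp × 5/2 × 5 mL/tsp = 50 mL
dried cranberries: 14 oz × 5/2 = 35 oz
chopped walnuts: 75 g × 5/2 ÷ 28.35 g/oz ≈ 7 oz
cornstarch: 2.5 oz × 5/2 × 28.35 g/oz ≈ 177 g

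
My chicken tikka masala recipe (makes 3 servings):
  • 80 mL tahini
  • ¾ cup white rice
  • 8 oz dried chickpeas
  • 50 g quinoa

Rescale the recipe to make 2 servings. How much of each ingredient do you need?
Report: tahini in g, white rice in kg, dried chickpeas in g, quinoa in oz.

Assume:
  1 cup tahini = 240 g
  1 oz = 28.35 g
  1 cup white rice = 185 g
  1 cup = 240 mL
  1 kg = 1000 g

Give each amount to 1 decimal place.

tahini: 53.3 g; white rice: 0.1 kg; dried chickpeas: 151.2 g; quinoa: 1.2 oz

Scaling factor: 2/3.
tahini: 80 mL × 2/3 ÷ 240 mL/cup × 240 g/cup ≈ 53.3 g
white rice: 0.75 cup × 2/3 × 185 g/cup ÷ 1000 g/kg ≈ 0.1 kg
dried chickpeas: 8 oz × 2/3 × 28.35 g/oz = 151.2 g
quinoa: 50 g × 2/3 ÷ 28.35 g/oz ≈ 1.2 oz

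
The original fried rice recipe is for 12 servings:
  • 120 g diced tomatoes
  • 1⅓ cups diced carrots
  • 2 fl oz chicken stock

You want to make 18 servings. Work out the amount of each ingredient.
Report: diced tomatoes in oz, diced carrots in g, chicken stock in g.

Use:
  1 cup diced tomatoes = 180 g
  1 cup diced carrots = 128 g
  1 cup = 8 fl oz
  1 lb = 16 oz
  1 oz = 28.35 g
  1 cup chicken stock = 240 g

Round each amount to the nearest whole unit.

Scaling factor: 18/12 = 3/2 = 1.5.
diced tomatoes: 120 g × 3/2 ÷ 28.35 g/oz ≈ 6 oz
diced carrots: 4/3 cup × 3/2 × 128 g/cup = 256 g
chicken stock: 2 fl oz × 3/2 ÷ 8 fl oz/cup × 240 g/cup = 90 g

diced tomatoes: 6 oz; diced carrots: 256 g; chicken stock: 90 g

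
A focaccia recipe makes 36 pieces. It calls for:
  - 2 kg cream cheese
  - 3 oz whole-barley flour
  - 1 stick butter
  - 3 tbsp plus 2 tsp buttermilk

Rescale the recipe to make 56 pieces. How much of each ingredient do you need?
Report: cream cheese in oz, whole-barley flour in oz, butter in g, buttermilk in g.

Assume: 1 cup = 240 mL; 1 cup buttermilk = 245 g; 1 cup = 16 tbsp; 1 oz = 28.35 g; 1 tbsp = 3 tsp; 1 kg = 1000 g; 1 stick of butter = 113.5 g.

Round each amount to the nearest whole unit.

cream cheese: 110 oz; whole-barley flour: 5 oz; butter: 177 g; buttermilk: 87 g

Scaling factor: 56/36 = 14/9.
cream cheese: 2 kg × 14/9 × 1000 g/kg ÷ 28.35 g/oz ≈ 110 oz
whole-barley flour: 3 oz × 14/9 ≈ 5 oz
butter: 1 stick × 14/9 × 113.5 g/stick ≈ 177 g
buttermilk: (3 tbsp + 2 tsp = 11/3 tbsp) × 14/9 ÷ 16 tbsp/cup × 245 g/cup ≈ 87 g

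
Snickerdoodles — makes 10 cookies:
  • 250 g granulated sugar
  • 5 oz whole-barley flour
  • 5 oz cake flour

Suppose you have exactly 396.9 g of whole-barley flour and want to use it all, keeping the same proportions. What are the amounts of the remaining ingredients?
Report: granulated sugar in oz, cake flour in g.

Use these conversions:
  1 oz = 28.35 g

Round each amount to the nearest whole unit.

The original recipe has 141.75 g of whole-barley flour, so the scaling factor is 396.9 ÷ 141.75 = 14/5 = 2.8.
granulated sugar: 250 g × 14/5 ÷ 28.35 g/oz ≈ 25 oz
cake flour: 5 oz × 14/5 × 28.35 g/oz ≈ 397 g

granulated sugar: 25 oz; cake flour: 397 g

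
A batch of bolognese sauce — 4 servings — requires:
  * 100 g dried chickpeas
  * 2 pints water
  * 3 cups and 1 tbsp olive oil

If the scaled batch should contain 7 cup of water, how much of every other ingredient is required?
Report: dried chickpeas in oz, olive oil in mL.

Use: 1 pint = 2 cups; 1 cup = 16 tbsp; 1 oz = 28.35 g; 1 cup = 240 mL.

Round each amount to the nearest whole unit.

dried chickpeas: 6 oz; olive oil: 1286 mL

The original recipe has 4 cup of water, so the scaling factor is 7 ÷ 4 = 7/4 = 1.75.
dried chickpeas: 100 g × 7/4 ÷ 28.35 g/oz ≈ 6 oz
olive oil: (3 cup + 1 tbsp = 3.0625 cup) × 7/4 × 240 mL/cup ≈ 1286 mL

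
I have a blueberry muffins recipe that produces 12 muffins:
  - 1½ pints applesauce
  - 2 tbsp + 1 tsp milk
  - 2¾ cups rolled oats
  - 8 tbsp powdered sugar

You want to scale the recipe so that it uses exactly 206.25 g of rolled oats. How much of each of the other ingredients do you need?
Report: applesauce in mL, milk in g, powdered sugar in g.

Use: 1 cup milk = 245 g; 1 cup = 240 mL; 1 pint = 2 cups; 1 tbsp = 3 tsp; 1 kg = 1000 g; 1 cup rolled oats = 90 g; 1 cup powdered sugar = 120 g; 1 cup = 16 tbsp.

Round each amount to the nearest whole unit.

The original recipe has 247.5 g of rolled oats, so the scaling factor is 206.25 ÷ 247.5 = 5/6.
applesauce: 1.5 pint × 5/6 × 2 cup/pint × 240 mL/cup = 600 mL
milk: (2 tbsp + 1 tsp = 7/3 tbsp) × 5/6 ÷ 16 tbsp/cup × 245 g/cup ≈ 30 g
powdered sugar: 8 tbsp × 5/6 ÷ 16 tbsp/cup × 120 g/cup = 50 g

applesauce: 600 mL; milk: 30 g; powdered sugar: 50 g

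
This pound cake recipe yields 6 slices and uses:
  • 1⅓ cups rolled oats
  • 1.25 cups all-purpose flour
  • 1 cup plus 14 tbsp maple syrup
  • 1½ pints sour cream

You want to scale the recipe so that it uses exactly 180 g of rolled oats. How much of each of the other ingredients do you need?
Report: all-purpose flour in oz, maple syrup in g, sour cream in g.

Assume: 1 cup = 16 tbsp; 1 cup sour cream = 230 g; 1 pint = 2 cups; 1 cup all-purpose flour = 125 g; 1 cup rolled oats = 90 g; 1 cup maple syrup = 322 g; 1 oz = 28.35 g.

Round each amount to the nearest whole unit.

The original recipe has 120 g of rolled oats, so the scaling factor is 180 ÷ 120 = 3/2 = 1.5.
all-purpose flour: 1.25 cup × 3/2 × 125 g/cup ÷ 28.35 g/oz ≈ 8 oz
maple syrup: (1 cup + 14 tbsp = 1.875 cup) × 3/2 × 322 g/cup ≈ 906 g
sour cream: 1.5 pint × 3/2 × 2 cup/pint × 230 g/cup = 1035 g

all-purpose flour: 8 oz; maple syrup: 906 g; sour cream: 1035 g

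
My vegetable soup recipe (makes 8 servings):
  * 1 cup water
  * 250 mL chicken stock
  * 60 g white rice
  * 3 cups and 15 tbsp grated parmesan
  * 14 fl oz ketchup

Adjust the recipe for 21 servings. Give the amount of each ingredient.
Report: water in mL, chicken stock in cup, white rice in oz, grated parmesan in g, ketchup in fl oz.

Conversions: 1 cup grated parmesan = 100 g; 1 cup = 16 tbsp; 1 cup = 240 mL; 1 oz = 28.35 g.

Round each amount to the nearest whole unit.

water: 630 mL; chicken stock: 3 cup; white rice: 6 oz; grated parmesan: 1034 g; ketchup: 37 fl oz

Scaling factor: 21/8 = 2.625.
water: 1 cup × 21/8 × 240 mL/cup = 630 mL
chicken stock: 250 mL × 21/8 ÷ 240 mL/cup ≈ 3 cup
white rice: 60 g × 21/8 ÷ 28.35 g/oz ≈ 6 oz
grated parmesan: (3 cup + 15 tbsp = 3.9375 cup) × 21/8 × 100 g/cup ≈ 1034 g
ketchup: 14 fl oz × 21/8 ≈ 37 fl oz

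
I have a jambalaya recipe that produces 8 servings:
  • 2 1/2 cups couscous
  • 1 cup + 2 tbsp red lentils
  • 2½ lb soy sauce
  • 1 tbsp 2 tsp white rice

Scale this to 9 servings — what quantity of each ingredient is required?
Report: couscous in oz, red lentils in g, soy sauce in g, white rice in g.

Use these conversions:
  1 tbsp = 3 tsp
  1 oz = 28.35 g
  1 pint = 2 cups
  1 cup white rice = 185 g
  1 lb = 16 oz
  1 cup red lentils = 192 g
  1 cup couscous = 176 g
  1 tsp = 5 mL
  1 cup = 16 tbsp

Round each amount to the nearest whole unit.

couscous: 17 oz; red lentils: 243 g; soy sauce: 1276 g; white rice: 22 g

Scaling factor: 9/8 = 1.125.
couscous: 2.5 cup × 9/8 × 176 g/cup ÷ 28.35 g/oz ≈ 17 oz
red lentils: (1 cup + 2 tbsp = 1.125 cup) × 9/8 × 192 g/cup = 243 g
soy sauce: 2.5 lb × 9/8 × 16 oz/lb × 28.35 g/oz ≈ 1276 g
white rice: (1 tbsp + 2 tsp = 5/3 tbsp) × 9/8 ÷ 16 tbsp/cup × 185 g/cup ≈ 22 g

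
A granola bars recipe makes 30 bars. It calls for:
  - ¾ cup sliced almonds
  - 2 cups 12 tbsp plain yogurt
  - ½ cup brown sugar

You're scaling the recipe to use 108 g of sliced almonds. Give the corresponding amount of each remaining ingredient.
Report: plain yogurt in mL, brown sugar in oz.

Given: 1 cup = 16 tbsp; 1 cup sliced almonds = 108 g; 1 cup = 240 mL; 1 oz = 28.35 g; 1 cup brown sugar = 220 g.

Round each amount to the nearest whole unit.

plain yogurt: 880 mL; brown sugar: 5 oz

The original recipe has 81 g of sliced almonds, so the scaling factor is 108 ÷ 81 = 4/3.
plain yogurt: (2 cup + 12 tbsp = 2.75 cup) × 4/3 × 240 mL/cup = 880 mL
brown sugar: 0.5 cup × 4/3 × 220 g/cup ÷ 28.35 g/oz ≈ 5 oz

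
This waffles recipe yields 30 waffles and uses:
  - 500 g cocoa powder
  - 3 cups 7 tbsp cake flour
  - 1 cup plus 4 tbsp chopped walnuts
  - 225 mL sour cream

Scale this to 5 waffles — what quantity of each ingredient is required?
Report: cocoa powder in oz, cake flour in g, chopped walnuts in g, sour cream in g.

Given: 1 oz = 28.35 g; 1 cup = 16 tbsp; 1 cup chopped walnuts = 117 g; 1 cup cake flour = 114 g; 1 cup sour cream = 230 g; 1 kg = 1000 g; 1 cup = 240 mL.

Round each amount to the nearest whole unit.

Scaling factor: 5/30 = 1/6.
cocoa powder: 500 g × 1/6 ÷ 28.35 g/oz ≈ 3 oz
cake flour: (3 cup + 7 tbsp = 3.4375 cup) × 1/6 × 114 g/cup ≈ 65 g
chopped walnuts: (1 cup + 4 tbsp = 1.25 cup) × 1/6 × 117 g/cup ≈ 24 g
sour cream: 225 mL × 1/6 ÷ 240 mL/cup × 230 g/cup ≈ 36 g

cocoa powder: 3 oz; cake flour: 65 g; chopped walnuts: 24 g; sour cream: 36 g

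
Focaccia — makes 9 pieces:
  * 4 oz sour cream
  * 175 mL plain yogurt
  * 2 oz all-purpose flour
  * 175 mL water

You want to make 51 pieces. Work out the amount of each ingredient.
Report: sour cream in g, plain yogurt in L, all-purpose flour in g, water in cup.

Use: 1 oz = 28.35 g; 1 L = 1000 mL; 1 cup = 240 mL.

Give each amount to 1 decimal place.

Scaling factor: 51/9 = 17/3.
sour cream: 4 oz × 17/3 × 28.35 g/oz = 642.6 g
plain yogurt: 175 mL × 17/3 ÷ 1000 mL/L ≈ 1.0 L
all-purpose flour: 2 oz × 17/3 × 28.35 g/oz = 321.3 g
water: 175 mL × 17/3 ÷ 240 mL/cup ≈ 4.1 cup

sour cream: 642.6 g; plain yogurt: 1.0 L; all-purpose flour: 321.3 g; water: 4.1 cup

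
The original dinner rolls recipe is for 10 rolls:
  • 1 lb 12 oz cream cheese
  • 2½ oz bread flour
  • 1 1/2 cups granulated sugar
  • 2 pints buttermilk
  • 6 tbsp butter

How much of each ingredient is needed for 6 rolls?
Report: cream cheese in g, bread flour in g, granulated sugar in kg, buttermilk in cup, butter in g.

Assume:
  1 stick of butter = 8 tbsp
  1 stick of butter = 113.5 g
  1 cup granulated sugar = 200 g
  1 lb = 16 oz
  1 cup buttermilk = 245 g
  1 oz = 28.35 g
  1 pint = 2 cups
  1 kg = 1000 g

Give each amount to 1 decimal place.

Scaling factor: 6/10 = 3/5 = 0.6.
cream cheese: (1 lb + 12 oz = 1.75 lb) × 3/5 × 16 oz/lb × 28.35 g/oz ≈ 476.3 g
bread flour: 2.5 oz × 3/5 × 28.35 g/oz ≈ 42.5 g
granulated sugar: 1.5 cup × 3/5 × 200 g/cup ÷ 1000 g/kg ≈ 0.2 kg
buttermilk: 2 pint × 3/5 × 2 cup/pint = 2.4 cup
butter: 6 tbsp × 3/5 ÷ 8 tbsp/stick × 113.5 g/stick ≈ 51.1 g

cream cheese: 476.3 g; bread flour: 42.5 g; granulated sugar: 0.2 kg; buttermilk: 2.4 cup; butter: 51.1 g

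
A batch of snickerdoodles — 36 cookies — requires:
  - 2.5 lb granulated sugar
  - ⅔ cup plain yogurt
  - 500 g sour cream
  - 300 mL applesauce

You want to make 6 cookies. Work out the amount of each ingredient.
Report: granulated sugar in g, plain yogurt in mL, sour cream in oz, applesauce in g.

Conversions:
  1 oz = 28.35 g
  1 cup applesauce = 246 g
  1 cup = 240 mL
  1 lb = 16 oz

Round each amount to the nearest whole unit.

granulated sugar: 189 g; plain yogurt: 27 mL; sour cream: 3 oz; applesauce: 51 g

Scaling factor: 6/36 = 1/6.
granulated sugar: 2.5 lb × 1/6 × 16 oz/lb × 28.35 g/oz = 189 g
plain yogurt: 2/3 cup × 1/6 × 240 mL/cup ≈ 27 mL
sour cream: 500 g × 1/6 ÷ 28.35 g/oz ≈ 3 oz
applesauce: 300 mL × 1/6 ÷ 240 mL/cup × 246 g/cup ≈ 51 g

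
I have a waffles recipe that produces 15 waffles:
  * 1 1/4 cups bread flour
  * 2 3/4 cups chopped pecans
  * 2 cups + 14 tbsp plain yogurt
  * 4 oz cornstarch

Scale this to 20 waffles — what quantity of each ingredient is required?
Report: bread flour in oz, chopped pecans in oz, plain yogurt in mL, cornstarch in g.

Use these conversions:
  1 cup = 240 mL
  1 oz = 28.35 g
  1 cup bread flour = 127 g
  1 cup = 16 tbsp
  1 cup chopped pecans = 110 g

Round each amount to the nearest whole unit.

Scaling factor: 20/15 = 4/3.
bread flour: 1.25 cup × 4/3 × 127 g/cup ÷ 28.35 g/oz ≈ 7 oz
chopped pecans: 2.75 cup × 4/3 × 110 g/cup ÷ 28.35 g/oz ≈ 14 oz
plain yogurt: (2 cup + 14 tbsp = 2.875 cup) × 4/3 × 240 mL/cup = 920 mL
cornstarch: 4 oz × 4/3 × 28.35 g/oz ≈ 151 g

bread flour: 7 oz; chopped pecans: 14 oz; plain yogurt: 920 mL; cornstarch: 151 g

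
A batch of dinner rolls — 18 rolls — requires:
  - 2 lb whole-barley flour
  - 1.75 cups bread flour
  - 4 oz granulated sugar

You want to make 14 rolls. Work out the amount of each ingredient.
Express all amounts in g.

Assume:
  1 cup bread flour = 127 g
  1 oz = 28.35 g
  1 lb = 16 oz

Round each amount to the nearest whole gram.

Scaling factor: 14/18 = 7/9.
whole-barley flour: 2 lb × 7/9 × 16 oz/lb × 28.35 g/oz ≈ 706 g
bread flour: 1.75 cup × 7/9 × 127 g/cup ≈ 173 g
granulated sugar: 4 oz × 7/9 × 28.35 g/oz ≈ 88 g

whole-barley flour: 706 g; bread flour: 173 g; granulated sugar: 88 g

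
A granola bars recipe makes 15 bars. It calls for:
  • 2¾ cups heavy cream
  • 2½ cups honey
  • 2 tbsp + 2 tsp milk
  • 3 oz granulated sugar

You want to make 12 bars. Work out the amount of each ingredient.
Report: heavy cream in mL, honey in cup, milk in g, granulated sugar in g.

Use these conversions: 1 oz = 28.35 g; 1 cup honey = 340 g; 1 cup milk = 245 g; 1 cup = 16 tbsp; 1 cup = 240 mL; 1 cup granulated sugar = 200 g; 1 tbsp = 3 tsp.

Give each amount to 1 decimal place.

Scaling factor: 12/15 = 4/5 = 0.8.
heavy cream: 2.75 cup × 4/5 × 240 mL/cup = 528.0 mL
honey: 2.5 cup × 4/5 = 2.0 cup
milk: (2 tbsp + 2 tsp = 8/3 tbsp) × 4/5 ÷ 16 tbsp/cup × 245 g/cup ≈ 32.7 g
granulated sugar: 3 oz × 4/5 × 28.35 g/oz ≈ 68.0 g

heavy cream: 528.0 mL; honey: 2.0 cup; milk: 32.7 g; granulated sugar: 68.0 g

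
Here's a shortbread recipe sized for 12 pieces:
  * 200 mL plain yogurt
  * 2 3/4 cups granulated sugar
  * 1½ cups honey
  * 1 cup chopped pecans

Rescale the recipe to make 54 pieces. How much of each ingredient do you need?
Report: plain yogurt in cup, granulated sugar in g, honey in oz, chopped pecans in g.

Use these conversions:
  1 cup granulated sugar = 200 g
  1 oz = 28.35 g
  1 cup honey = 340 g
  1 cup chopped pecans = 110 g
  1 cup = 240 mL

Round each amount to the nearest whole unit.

plain yogurt: 4 cup; granulated sugar: 2475 g; honey: 81 oz; chopped pecans: 495 g

Scaling factor: 54/12 = 9/2 = 4.5.
plain yogurt: 200 mL × 9/2 ÷ 240 mL/cup ≈ 4 cup
granulated sugar: 2.75 cup × 9/2 × 200 g/cup = 2475 g
honey: 1.5 cup × 9/2 × 340 g/cup ÷ 28.35 g/oz ≈ 81 oz
chopped pecans: 1 cup × 9/2 × 110 g/cup = 495 g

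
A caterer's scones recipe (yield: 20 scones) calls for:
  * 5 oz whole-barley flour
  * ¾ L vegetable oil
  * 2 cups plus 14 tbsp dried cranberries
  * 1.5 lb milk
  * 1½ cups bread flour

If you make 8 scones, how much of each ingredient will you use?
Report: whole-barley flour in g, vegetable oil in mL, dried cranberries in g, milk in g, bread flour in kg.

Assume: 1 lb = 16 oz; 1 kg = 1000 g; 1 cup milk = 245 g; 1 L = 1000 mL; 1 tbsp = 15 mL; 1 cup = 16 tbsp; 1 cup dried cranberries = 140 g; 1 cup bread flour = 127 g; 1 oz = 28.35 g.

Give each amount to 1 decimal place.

Scaling factor: 8/20 = 2/5 = 0.4.
whole-barley flour: 5 oz × 2/5 × 28.35 g/oz = 56.7 g
vegetable oil: 0.75 L × 2/5 × 1000 mL/L = 300.0 mL
dried cranberries: (2 cup + 14 tbsp = 2.875 cup) × 2/5 × 140 g/cup = 161.0 g
milk: 1.5 lb × 2/5 × 16 oz/lb × 28.35 g/oz ≈ 272.2 g
bread flour: 1.5 cup × 2/5 × 127 g/cup ÷ 1000 g/kg ≈ 0.1 kg

whole-barley flour: 56.7 g; vegetable oil: 300.0 mL; dried cranberries: 161.0 g; milk: 272.2 g; bread flour: 0.1 kg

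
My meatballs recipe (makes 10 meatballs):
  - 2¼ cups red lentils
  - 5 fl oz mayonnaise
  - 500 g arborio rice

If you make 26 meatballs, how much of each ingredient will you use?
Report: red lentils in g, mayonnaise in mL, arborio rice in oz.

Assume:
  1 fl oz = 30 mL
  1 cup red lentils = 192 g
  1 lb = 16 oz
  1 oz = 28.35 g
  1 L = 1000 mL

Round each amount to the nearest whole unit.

Scaling factor: 26/10 = 13/5 = 2.6.
red lentils: 2.25 cup × 13/5 × 192 g/cup ≈ 1123 g
mayonnaise: 5 fl oz × 13/5 × 30 mL/fl oz = 390 mL
arborio rice: 500 g × 13/5 ÷ 28.35 g/oz ≈ 46 oz

red lentils: 1123 g; mayonnaise: 390 mL; arborio rice: 46 oz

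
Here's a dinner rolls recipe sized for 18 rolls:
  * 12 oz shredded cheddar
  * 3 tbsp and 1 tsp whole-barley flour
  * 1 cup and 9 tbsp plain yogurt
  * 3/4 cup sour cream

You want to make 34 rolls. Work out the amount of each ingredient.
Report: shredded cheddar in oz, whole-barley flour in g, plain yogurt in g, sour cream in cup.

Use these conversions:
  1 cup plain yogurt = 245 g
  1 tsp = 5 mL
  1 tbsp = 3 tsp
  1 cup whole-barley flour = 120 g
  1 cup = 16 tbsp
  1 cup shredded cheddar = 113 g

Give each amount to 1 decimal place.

shredded cheddar: 22.7 oz; whole-barley flour: 47.2 g; plain yogurt: 723.1 g; sour cream: 1.4 cup

Scaling factor: 34/18 = 17/9.
shredded cheddar: 12 oz × 17/9 ≈ 22.7 oz
whole-barley flour: (3 tbsp + 1 tsp = 10/3 tbsp) × 17/9 ÷ 16 tbsp/cup × 120 g/cup ≈ 47.2 g
plain yogurt: (1 cup + 9 tbsp = 1.5625 cup) × 17/9 × 245 g/cup ≈ 723.1 g
sour cream: 0.75 cup × 17/9 ≈ 1.4 cup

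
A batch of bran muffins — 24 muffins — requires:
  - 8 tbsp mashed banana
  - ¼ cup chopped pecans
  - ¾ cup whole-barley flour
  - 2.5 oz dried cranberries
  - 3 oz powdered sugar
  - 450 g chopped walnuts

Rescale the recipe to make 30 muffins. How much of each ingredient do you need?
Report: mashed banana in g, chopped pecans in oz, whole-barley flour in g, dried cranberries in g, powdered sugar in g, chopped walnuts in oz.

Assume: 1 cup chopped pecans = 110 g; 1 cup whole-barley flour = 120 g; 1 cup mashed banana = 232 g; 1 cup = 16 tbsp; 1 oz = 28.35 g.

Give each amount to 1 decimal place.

mashed banana: 145.0 g; chopped pecans: 1.2 oz; whole-barley flour: 112.5 g; dried cranberries: 88.6 g; powdered sugar: 106.3 g; chopped walnuts: 19.8 oz

Scaling factor: 30/24 = 5/4 = 1.25.
mashed banana: 8 tbsp × 5/4 ÷ 16 tbsp/cup × 232 g/cup = 145.0 g
chopped pecans: 0.25 cup × 5/4 × 110 g/cup ÷ 28.35 g/oz ≈ 1.2 oz
whole-barley flour: 0.75 cup × 5/4 × 120 g/cup = 112.5 g
dried cranberries: 2.5 oz × 5/4 × 28.35 g/oz ≈ 88.6 g
powdered sugar: 3 oz × 5/4 × 28.35 g/oz ≈ 106.3 g
chopped walnuts: 450 g × 5/4 ÷ 28.35 g/oz ≈ 19.8 oz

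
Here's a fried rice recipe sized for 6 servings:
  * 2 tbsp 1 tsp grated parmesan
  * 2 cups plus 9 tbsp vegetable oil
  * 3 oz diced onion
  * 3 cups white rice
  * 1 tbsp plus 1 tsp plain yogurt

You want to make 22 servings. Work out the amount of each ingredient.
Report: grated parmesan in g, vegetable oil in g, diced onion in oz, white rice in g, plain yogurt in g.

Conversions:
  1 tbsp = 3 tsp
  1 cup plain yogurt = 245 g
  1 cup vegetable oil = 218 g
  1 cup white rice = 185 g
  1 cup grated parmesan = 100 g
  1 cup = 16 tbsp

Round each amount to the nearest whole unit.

Scaling factor: 22/6 = 11/3.
grated parmesan: (2 tbsp + 1 tsp = 7/3 tbsp) × 11/3 ÷ 16 tbsp/cup × 100 g/cup ≈ 53 g
vegetable oil: (2 cup + 9 tbsp = 2.5625 cup) × 11/3 × 218 g/cup ≈ 2048 g
diced onion: 3 oz × 11/3 = 11 oz
white rice: 3 cup × 11/3 × 185 g/cup = 2035 g
plain yogurt: (1 tbsp + 1 tsp = 4/3 tbsp) × 11/3 ÷ 16 tbsp/cup × 245 g/cup ≈ 75 g

grated parmesan: 53 g; vegetable oil: 2048 g; diced onion: 11 oz; white rice: 2035 g; plain yogurt: 75 g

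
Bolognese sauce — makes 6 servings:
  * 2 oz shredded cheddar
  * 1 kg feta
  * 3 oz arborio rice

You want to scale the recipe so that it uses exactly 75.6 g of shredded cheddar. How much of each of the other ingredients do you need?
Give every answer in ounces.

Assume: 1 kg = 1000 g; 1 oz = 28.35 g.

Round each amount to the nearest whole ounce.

The original recipe has 56.7 g of shredded cheddar, so the scaling factor is 75.6 ÷ 56.7 = 4/3.
feta: 1 kg × 4/3 × 1000 g/kg ÷ 28.35 g/oz ≈ 47 oz
arborio rice: 3 oz × 4/3 = 4 oz

feta: 47 oz; arborio rice: 4 oz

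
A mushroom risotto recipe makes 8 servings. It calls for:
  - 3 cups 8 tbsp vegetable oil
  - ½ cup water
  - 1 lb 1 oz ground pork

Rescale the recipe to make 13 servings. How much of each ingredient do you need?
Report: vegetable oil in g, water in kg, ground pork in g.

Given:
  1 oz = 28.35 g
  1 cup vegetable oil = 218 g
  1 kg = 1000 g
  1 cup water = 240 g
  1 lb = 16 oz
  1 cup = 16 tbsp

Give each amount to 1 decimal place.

vegetable oil: 1239.9 g; water: 0.2 kg; ground pork: 783.2 g

Scaling factor: 13/8 = 1.625.
vegetable oil: (3 cup + 8 tbsp = 3.5 cup) × 13/8 × 218 g/cup ≈ 1239.9 g
water: 0.5 cup × 13/8 × 240 g/cup ÷ 1000 g/kg ≈ 0.2 kg
ground pork: (1 lb + 1 oz = 1.0625 lb) × 13/8 × 16 oz/lb × 28.35 g/oz ≈ 783.2 g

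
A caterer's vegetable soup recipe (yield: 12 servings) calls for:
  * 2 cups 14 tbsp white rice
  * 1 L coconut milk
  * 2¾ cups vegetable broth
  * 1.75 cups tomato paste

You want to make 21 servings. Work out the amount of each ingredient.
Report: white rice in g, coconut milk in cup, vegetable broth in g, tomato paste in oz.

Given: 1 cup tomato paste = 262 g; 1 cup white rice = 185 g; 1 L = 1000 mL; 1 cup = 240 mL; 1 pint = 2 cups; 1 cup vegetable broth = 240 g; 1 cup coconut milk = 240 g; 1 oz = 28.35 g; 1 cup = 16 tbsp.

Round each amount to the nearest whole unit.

Scaling factor: 21/12 = 7/4 = 1.75.
white rice: (2 cup + 14 tbsp = 2.875 cup) × 7/4 × 185 g/cup ≈ 931 g
coconut milk: 1 L × 7/4 × 1000 mL/L ÷ 240 mL/cup ≈ 7 cup
vegetable broth: 2.75 cup × 7/4 × 240 g/cup = 1155 g
tomato paste: 1.75 cup × 7/4 × 262 g/cup ÷ 28.35 g/oz ≈ 28 oz

white rice: 931 g; coconut milk: 7 cup; vegetable broth: 1155 g; tomato paste: 28 oz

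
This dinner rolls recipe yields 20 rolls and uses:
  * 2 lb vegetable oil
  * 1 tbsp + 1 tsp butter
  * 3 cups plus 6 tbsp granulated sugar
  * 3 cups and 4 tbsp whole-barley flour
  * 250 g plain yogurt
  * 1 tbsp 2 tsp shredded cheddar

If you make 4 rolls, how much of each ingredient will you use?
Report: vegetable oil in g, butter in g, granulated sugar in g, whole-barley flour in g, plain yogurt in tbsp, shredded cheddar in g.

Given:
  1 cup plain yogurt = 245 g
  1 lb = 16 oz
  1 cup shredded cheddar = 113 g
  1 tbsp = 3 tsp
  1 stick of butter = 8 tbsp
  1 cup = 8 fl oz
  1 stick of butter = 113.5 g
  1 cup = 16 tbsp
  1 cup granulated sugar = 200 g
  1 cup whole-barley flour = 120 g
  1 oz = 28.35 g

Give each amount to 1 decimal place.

Scaling factor: 4/20 = 1/5 = 0.2.
vegetable oil: 2 lb × 1/5 × 16 oz/lb × 28.35 g/oz ≈ 181.4 g
butter: (1 tbsp + 1 tsp = 4/3 tbsp) × 1/5 ÷ 8 tbsp/stick × 113.5 g/stick ≈ 3.8 g
granulated sugar: (3 cup + 6 tbsp = 3.375 cup) × 1/5 × 200 g/cup = 135.0 g
whole-barley flour: (3 cup + 4 tbsp = 3.25 cup) × 1/5 × 120 g/cup = 78.0 g
plain yogurt: 250 g × 1/5 ÷ 245 g/cup × 16 tbsp/cup ≈ 3.3 tbsp
shredded cheddar: (1 tbsp + 2 tsp = 5/3 tbsp) × 1/5 ÷ 16 tbsp/cup × 113 g/cup ≈ 2.4 g

vegetable oil: 181.4 g; butter: 3.8 g; granulated sugar: 135.0 g; whole-barley flour: 78.0 g; plain yogurt: 3.3 tbsp; shredded cheddar: 2.4 g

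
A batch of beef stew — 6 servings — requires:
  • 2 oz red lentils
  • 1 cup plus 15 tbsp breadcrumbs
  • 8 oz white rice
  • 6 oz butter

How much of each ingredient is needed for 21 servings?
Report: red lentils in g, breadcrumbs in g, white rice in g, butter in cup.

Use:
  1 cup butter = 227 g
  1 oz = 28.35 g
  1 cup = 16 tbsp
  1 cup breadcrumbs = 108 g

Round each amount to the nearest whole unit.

red lentils: 198 g; breadcrumbs: 732 g; white rice: 794 g; butter: 3 cup

Scaling factor: 21/6 = 7/2 = 3.5.
red lentils: 2 oz × 7/2 × 28.35 g/oz ≈ 198 g
breadcrumbs: (1 cup + 15 tbsp = 1.9375 cup) × 7/2 × 108 g/cup ≈ 732 g
white rice: 8 oz × 7/2 × 28.35 g/oz ≈ 794 g
butter: 6 oz × 7/2 × 28.35 g/oz ÷ 227 g/cup ≈ 3 cup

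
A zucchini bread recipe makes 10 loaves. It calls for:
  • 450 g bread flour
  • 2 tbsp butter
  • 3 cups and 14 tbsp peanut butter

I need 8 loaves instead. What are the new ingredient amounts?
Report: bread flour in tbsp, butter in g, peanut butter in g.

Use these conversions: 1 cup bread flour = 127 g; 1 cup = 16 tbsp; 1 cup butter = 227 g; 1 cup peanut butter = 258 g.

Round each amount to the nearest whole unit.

Scaling factor: 8/10 = 4/5 = 0.8.
bread flour: 450 g × 4/5 ÷ 127 g/cup × 16 tbsp/cup ≈ 45 tbsp
butter: 2 tbsp × 4/5 ÷ 16 tbsp/cup × 227 g/cup ≈ 23 g
peanut butter: (3 cup + 14 tbsp = 3.875 cup) × 4/5 × 258 g/cup ≈ 800 g

bread flour: 45 tbsp; butter: 23 g; peanut butter: 800 g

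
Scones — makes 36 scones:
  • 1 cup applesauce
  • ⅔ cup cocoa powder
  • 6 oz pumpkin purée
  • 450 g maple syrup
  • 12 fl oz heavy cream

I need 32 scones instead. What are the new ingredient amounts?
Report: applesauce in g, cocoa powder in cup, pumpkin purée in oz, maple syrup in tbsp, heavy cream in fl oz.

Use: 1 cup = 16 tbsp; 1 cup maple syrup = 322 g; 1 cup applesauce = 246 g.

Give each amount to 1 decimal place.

applesauce: 218.7 g; cocoa powder: 0.6 cup; pumpkin purée: 5.3 oz; maple syrup: 19.9 tbsp; heavy cream: 10.7 fl oz

Scaling factor: 32/36 = 8/9.
applesauce: 1 cup × 8/9 × 246 g/cup ≈ 218.7 g
cocoa powder: 2/3 cup × 8/9 ≈ 0.6 cup
pumpkin purée: 6 oz × 8/9 ≈ 5.3 oz
maple syrup: 450 g × 8/9 ÷ 322 g/cup × 16 tbsp/cup ≈ 19.9 tbsp
heavy cream: 12 fl oz × 8/9 ≈ 10.7 fl oz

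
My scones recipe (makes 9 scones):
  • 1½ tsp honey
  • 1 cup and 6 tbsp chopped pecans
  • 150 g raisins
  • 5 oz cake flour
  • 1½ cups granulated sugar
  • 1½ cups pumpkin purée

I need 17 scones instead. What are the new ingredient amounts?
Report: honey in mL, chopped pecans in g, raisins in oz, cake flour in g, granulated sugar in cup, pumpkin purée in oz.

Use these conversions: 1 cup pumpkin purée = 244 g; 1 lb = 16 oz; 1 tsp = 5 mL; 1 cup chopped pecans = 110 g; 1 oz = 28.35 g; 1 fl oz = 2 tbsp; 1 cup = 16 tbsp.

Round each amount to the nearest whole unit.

Scaling factor: 17/9.
honey: 1.5 tsp × 17/9 × 5 mL/tsp ≈ 14 mL
chopped pecans: (1 cup + 6 tbsp = 1.375 cup) × 17/9 × 110 g/cup ≈ 286 g
raisins: 150 g × 17/9 ÷ 28.35 g/oz ≈ 10 oz
cake flour: 5 oz × 17/9 × 28.35 g/oz ≈ 268 g
granulated sugar: 1.5 cup × 17/9 ≈ 3 cup
pumpkin purée: 1.5 cup × 17/9 × 244 g/cup ÷ 28.35 g/oz ≈ 24 oz

honey: 14 mL; chopped pecans: 286 g; raisins: 10 oz; cake flour: 268 g; granulated sugar: 3 cup; pumpkin purée: 24 oz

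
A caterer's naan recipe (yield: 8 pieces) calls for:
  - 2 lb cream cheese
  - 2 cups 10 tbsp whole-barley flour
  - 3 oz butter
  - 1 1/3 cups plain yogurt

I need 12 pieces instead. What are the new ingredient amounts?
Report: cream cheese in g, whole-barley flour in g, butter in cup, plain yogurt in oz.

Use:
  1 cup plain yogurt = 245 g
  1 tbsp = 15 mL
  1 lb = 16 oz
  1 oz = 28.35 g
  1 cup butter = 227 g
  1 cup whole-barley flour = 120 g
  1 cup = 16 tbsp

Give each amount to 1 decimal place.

cream cheese: 1360.8 g; whole-barley flour: 472.5 g; butter: 0.6 cup; plain yogurt: 17.3 oz

Scaling factor: 12/8 = 3/2 = 1.5.
cream cheese: 2 lb × 3/2 × 16 oz/lb × 28.35 g/oz = 1360.8 g
whole-barley flour: (2 cup + 10 tbsp = 2.625 cup) × 3/2 × 120 g/cup = 472.5 g
butter: 3 oz × 3/2 × 28.35 g/oz ÷ 227 g/cup ≈ 0.6 cup
plain yogurt: 4/3 cup × 3/2 × 245 g/cup ÷ 28.35 g/oz ≈ 17.3 oz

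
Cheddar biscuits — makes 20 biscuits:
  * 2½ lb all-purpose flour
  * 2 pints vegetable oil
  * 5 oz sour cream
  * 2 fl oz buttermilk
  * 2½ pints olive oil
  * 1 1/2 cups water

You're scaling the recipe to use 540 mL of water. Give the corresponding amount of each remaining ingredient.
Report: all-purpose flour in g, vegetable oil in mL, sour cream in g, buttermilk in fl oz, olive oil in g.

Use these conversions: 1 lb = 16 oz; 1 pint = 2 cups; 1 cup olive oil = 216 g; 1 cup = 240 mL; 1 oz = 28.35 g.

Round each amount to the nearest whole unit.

all-purpose flour: 1701 g; vegetable oil: 1440 mL; sour cream: 213 g; buttermilk: 3 fl oz; olive oil: 1620 g

The original recipe has 360 mL of water, so the scaling factor is 540 ÷ 360 = 3/2 = 1.5.
all-purpose flour: 2.5 lb × 3/2 × 16 oz/lb × 28.35 g/oz = 1701 g
vegetable oil: 2 pint × 3/2 × 2 cup/pint × 240 mL/cup = 1440 mL
sour cream: 5 oz × 3/2 × 28.35 g/oz ≈ 213 g
buttermilk: 2 fl oz × 3/2 = 3 fl oz
olive oil: 2.5 pint × 3/2 × 2 cup/pint × 216 g/cup = 1620 g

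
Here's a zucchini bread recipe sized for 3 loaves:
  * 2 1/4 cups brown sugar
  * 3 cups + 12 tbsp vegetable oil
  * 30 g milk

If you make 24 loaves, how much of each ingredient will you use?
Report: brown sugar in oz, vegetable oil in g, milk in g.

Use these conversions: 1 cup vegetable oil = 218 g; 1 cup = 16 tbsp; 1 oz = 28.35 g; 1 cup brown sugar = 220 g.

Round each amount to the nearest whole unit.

Scaling factor: 24/3 = 8.
brown sugar: 2.25 cup × 8 × 220 g/cup ÷ 28.35 g/oz ≈ 140 oz
vegetable oil: (3 cup + 12 tbsp = 3.75 cup) × 8 × 218 g/cup = 6540 g
milk: 30 g × 8 = 240 g

brown sugar: 140 oz; vegetable oil: 6540 g; milk: 240 g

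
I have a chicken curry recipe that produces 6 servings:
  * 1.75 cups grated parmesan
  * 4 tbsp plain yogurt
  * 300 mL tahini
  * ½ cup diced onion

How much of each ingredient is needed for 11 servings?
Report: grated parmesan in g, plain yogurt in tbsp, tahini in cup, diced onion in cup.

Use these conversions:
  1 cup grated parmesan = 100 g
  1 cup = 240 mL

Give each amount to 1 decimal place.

Scaling factor: 11/6.
grated parmesan: 1.75 cup × 11/6 × 100 g/cup ≈ 320.8 g
plain yogurt: 4 tbsp × 11/6 ≈ 7.3 tbsp
tahini: 300 mL × 11/6 ÷ 240 mL/cup ≈ 2.3 cup
diced onion: 0.5 cup × 11/6 ≈ 0.9 cup

grated parmesan: 320.8 g; plain yogurt: 7.3 tbsp; tahini: 2.3 cup; diced onion: 0.9 cup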